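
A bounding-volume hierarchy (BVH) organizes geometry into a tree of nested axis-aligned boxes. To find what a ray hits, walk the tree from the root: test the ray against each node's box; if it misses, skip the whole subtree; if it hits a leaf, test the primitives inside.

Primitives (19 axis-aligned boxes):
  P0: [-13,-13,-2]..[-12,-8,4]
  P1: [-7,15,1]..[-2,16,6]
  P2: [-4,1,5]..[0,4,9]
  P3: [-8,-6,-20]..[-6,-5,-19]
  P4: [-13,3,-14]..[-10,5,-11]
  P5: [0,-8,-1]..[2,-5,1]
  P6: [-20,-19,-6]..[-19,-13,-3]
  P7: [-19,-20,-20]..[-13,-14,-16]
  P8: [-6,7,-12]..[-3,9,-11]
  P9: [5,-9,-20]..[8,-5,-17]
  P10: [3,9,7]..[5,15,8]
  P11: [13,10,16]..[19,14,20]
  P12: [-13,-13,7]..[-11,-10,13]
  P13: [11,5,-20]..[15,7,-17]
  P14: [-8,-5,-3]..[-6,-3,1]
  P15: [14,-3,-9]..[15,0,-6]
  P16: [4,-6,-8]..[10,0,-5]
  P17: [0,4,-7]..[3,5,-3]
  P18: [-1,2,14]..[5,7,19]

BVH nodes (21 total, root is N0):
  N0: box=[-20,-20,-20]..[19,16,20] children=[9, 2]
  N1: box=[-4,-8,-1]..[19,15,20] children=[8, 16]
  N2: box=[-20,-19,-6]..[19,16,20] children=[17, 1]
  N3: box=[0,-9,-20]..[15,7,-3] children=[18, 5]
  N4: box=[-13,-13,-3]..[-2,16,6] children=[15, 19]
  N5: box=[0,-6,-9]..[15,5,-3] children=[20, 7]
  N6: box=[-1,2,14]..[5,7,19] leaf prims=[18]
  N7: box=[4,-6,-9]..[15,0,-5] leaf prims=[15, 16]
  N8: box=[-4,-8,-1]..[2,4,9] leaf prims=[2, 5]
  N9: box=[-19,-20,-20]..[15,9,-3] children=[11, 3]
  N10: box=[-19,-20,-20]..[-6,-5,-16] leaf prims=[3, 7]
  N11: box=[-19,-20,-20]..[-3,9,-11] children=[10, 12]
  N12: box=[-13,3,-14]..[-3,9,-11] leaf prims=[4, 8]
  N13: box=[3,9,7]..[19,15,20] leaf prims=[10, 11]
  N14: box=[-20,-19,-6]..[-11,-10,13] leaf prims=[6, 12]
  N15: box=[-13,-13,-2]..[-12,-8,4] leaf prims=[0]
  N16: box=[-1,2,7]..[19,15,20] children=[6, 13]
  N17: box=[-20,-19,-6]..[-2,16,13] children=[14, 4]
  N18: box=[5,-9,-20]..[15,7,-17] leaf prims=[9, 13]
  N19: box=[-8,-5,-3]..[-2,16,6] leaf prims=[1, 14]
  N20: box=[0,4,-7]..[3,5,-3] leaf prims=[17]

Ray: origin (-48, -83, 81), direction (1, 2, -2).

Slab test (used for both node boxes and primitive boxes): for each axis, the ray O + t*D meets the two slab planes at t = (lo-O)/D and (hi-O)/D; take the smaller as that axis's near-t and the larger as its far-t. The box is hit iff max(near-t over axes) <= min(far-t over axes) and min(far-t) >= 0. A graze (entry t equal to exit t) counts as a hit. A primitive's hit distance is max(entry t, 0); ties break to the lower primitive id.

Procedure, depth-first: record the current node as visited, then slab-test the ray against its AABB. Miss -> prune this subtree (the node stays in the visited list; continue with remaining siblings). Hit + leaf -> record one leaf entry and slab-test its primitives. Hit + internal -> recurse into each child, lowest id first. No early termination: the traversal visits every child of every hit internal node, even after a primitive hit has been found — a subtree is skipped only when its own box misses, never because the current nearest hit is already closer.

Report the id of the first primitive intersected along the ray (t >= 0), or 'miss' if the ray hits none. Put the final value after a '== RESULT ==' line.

Trace the traversal:
N0 x:[28,67] y:[63/2,99/2] z:[61/2,101/2] -> hit [63/2,99/2], descend [2, 9]
  N2 x:[28,67] y:[32,99/2] z:[61/2,87/2] -> hit [32,87/2], descend [1, 17]
    N1 x:[44,67] y:[75/2,49] z:[61/2,41] -> miss, prune
    N17 x:[28,46] y:[32,99/2] z:[34,87/2] -> hit [34,87/2], descend [4, 14]
      N4 x:[35,46] y:[35,99/2] z:[75/2,42] -> hit [75/2,42], descend [15, 19]
        N15 x:[35,36] y:[35,75/2] z:[77/2,83/2] -> miss, prune
        N19 x:[40,46] y:[39,99/2] z:[75/2,42] -> hit [40,42] leaf, test {P1(miss), P14@t=40}
      N14 x:[28,37] y:[32,73/2] z:[34,87/2] -> hit [34,73/2] leaf, test {P6(miss), P12@t=35}
  N9 x:[29,63] y:[63/2,46] z:[42,101/2] -> hit [42,46], descend [3, 11]
    N3 x:[48,63] y:[37,45] z:[42,101/2] -> miss, prune
    N11 x:[29,45] y:[63/2,46] z:[46,101/2] -> miss, prune

Summary -> nodes [0, 2, 1, 17, 4, 15, 19, 14, 9, 3, 11]; box-tests=11; leaf-entries=2; first=P12

== RESULT ==
12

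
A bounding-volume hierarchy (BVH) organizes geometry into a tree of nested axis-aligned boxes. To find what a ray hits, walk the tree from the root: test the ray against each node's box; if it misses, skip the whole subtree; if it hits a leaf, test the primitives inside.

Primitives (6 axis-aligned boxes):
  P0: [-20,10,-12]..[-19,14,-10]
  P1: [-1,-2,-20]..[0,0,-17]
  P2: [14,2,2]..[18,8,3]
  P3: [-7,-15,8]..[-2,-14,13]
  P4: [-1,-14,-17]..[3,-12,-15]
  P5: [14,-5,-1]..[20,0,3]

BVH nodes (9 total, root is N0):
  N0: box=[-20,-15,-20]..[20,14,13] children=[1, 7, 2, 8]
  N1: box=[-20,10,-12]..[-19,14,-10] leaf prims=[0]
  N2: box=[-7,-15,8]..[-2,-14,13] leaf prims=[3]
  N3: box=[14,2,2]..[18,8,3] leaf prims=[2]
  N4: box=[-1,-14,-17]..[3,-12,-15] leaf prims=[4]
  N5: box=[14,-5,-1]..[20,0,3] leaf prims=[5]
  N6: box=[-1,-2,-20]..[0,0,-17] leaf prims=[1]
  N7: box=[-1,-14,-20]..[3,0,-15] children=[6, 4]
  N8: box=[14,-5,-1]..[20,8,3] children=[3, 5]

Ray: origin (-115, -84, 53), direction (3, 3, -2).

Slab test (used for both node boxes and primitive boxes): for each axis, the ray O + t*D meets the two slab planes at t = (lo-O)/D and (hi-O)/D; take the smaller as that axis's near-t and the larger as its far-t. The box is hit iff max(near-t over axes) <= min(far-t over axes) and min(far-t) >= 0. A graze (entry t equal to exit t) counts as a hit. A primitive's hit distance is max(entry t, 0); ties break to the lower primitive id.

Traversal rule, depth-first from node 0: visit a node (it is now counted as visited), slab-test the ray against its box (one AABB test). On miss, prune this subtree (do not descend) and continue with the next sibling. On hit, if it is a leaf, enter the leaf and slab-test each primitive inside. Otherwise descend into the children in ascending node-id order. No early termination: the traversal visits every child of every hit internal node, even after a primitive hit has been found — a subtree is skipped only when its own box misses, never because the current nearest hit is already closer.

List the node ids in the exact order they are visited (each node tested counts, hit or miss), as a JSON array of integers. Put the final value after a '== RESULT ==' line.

Trace the traversal:
N0 x:[95/3,45] y:[23,98/3] z:[20,73/2] -> hit [95/3,98/3], descend [1, 2, 7, 8]
  N1 x:[95/3,32] y:[94/3,98/3] z:[63/2,65/2] -> hit [95/3,32] leaf, test {P0@t=95/3}
  N2 x:[36,113/3] y:[23,70/3] z:[20,45/2] -> miss, prune
  N7 x:[38,118/3] y:[70/3,28] z:[34,73/2] -> miss, prune
  N8 x:[43,45] y:[79/3,92/3] z:[25,27] -> miss, prune

Summary -> nodes [0, 1, 2, 7, 8]; box-tests=5; leaf-entries=1; first=P0

== RESULT ==
[0, 1, 2, 7, 8]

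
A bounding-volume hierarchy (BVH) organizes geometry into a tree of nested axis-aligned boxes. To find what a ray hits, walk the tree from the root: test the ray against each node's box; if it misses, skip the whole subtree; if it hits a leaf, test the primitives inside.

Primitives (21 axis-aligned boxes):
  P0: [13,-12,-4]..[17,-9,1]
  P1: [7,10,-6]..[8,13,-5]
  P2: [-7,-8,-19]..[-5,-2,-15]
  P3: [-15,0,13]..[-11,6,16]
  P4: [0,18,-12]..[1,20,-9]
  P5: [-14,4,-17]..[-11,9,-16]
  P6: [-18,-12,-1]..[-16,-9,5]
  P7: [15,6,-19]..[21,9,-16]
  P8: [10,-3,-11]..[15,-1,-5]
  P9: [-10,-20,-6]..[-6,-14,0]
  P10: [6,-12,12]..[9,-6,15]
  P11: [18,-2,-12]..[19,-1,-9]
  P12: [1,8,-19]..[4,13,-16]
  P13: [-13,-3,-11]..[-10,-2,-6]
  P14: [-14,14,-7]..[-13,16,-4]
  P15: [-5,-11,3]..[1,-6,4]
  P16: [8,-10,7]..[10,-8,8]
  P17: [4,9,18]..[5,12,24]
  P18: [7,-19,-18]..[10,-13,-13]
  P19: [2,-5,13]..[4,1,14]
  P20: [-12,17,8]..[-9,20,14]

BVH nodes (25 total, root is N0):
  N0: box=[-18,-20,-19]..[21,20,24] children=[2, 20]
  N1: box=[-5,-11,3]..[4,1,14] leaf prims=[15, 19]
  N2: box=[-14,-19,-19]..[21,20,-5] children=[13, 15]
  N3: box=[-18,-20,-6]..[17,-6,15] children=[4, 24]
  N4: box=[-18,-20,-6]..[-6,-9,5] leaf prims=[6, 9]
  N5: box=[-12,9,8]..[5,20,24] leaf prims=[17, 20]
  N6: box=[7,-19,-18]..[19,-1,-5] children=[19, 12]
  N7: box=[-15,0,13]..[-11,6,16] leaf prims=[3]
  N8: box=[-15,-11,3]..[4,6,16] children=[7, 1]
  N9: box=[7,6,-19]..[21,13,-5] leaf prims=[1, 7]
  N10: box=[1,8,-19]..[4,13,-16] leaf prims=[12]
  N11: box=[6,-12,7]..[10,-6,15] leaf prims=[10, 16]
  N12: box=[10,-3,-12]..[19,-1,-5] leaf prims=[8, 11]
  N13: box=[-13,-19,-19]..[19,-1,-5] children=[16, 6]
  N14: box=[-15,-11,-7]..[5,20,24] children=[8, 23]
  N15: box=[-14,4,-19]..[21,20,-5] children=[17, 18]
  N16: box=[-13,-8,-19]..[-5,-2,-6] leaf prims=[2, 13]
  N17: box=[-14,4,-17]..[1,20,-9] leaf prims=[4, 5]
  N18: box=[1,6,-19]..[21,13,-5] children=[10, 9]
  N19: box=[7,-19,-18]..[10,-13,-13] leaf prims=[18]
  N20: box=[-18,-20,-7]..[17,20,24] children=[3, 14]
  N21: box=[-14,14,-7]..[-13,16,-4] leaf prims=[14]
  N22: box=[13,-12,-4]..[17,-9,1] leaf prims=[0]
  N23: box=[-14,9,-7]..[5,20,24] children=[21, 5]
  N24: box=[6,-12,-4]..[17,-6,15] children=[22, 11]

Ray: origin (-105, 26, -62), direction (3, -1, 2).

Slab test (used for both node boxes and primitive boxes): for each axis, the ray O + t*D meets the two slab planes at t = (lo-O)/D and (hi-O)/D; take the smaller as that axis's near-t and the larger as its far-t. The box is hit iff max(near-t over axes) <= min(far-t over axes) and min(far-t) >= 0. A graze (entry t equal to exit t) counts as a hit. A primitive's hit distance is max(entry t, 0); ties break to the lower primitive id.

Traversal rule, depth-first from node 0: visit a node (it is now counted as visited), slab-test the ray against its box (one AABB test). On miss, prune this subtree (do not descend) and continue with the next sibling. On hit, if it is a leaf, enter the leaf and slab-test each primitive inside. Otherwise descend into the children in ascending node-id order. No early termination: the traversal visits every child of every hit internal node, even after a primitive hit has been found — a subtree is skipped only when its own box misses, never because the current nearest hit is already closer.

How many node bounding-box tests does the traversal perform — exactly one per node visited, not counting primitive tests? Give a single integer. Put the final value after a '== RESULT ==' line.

Walk:
N0 x:[29,42] y:[6,46] z:[43/2,43] -> hit [29,42], descend [2, 20]
  N2 x:[91/3,42] y:[6,45] z:[43/2,57/2] -> miss, prune
  N20 x:[29,122/3] y:[6,46] z:[55/2,43] -> hit [29,122/3], descend [3, 14]
    N3 x:[29,122/3] y:[32,46] z:[28,77/2] -> hit [32,77/2], descend [4, 24]
      N4 x:[29,33] y:[35,46] z:[28,67/2] -> miss, prune
      N24 x:[37,122/3] y:[32,38] z:[29,77/2] -> hit [37,38], descend [11, 22]
        N11 x:[37,115/3] y:[32,38] z:[69/2,77/2] -> hit [37,38] leaf, test {P10@t=37, P16(miss)}
        N22 x:[118/3,122/3] y:[35,38] z:[29,63/2] -> miss, prune
    N14 x:[30,110/3] y:[6,37] z:[55/2,43] -> hit [30,110/3], descend [8, 23]
      N8 x:[30,109/3] y:[20,37] z:[65/2,39] -> hit [65/2,109/3], descend [1, 7]
        N1 x:[100/3,109/3] y:[25,37] z:[65/2,38] -> hit [100/3,109/3] leaf, test {P15(miss), P19(miss)}
        N7 x:[30,94/3] y:[20,26] z:[75/2,39] -> miss, prune
      N23 x:[91/3,110/3] y:[6,17] z:[55/2,43] -> miss, prune

13 AABB tests over nodes [0, 2, 20, 3, 4, 24, 11, 22, 14, 8, 1, 7, 23]; 2 leaves entered; closest P10.

== RESULT ==
13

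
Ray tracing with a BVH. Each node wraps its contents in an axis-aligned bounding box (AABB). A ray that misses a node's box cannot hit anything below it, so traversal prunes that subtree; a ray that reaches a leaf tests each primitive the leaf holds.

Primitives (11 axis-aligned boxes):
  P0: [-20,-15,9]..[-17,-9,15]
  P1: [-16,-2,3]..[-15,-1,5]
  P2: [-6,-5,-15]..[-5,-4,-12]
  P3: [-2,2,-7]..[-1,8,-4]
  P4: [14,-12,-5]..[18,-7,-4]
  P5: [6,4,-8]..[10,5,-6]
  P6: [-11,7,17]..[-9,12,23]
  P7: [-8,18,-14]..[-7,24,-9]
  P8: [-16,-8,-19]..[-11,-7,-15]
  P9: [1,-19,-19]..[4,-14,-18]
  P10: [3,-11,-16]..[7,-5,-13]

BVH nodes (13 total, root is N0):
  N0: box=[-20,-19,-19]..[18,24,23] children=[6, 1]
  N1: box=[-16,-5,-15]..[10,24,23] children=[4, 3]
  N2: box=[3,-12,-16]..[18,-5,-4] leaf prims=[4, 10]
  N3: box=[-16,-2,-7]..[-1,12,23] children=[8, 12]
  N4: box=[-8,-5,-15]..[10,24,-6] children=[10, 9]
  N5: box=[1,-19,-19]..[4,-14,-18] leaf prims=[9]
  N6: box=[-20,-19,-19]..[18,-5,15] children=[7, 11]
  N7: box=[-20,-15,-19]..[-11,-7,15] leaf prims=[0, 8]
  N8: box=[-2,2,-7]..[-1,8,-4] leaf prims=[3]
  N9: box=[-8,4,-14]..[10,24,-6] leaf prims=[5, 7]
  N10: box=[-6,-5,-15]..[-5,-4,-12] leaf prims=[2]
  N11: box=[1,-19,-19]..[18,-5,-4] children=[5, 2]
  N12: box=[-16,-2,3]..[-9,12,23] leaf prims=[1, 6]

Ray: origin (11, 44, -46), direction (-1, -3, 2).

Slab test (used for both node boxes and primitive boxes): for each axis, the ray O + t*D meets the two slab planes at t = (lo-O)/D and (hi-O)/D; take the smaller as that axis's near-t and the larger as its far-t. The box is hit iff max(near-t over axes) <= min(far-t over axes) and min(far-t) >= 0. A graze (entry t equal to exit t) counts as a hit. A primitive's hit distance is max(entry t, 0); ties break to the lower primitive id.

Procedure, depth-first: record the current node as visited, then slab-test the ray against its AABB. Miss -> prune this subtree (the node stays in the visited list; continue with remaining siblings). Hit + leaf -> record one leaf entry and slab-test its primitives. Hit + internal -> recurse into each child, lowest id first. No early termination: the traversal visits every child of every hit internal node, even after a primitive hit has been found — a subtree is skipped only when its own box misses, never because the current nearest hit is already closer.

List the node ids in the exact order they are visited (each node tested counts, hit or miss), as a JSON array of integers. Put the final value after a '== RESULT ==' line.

Walk:
N0 x:[-7,31] y:[20/3,21] z:[27/2,69/2] -> hit [27/2,21], descend [1, 6]
  N1 x:[1,27] y:[20/3,49/3] z:[31/2,69/2] -> hit [31/2,49/3], descend [3, 4]
    N3 x:[12,27] y:[32/3,46/3] z:[39/2,69/2] -> miss, prune
    N4 x:[1,19] y:[20/3,49/3] z:[31/2,20] -> hit [31/2,49/3], descend [9, 10]
      N9 x:[1,19] y:[20/3,40/3] z:[16,20] -> miss, prune
      N10 x:[16,17] y:[16,49/3] z:[31/2,17] -> hit [16,49/3] leaf, test {P2@t=16}
  N6 x:[-7,31] y:[49/3,21] z:[27/2,61/2] -> hit [49/3,21], descend [7, 11]
    N7 x:[22,31] y:[17,59/3] z:[27/2,61/2] -> miss, prune
    N11 x:[-7,10] y:[49/3,21] z:[27/2,21] -> miss, prune

order=[0, 1, 3, 4, 9, 10, 6, 7, 11]  |boxes|=9  |leaves|=1  hit=P2

== RESULT ==
[0, 1, 3, 4, 9, 10, 6, 7, 11]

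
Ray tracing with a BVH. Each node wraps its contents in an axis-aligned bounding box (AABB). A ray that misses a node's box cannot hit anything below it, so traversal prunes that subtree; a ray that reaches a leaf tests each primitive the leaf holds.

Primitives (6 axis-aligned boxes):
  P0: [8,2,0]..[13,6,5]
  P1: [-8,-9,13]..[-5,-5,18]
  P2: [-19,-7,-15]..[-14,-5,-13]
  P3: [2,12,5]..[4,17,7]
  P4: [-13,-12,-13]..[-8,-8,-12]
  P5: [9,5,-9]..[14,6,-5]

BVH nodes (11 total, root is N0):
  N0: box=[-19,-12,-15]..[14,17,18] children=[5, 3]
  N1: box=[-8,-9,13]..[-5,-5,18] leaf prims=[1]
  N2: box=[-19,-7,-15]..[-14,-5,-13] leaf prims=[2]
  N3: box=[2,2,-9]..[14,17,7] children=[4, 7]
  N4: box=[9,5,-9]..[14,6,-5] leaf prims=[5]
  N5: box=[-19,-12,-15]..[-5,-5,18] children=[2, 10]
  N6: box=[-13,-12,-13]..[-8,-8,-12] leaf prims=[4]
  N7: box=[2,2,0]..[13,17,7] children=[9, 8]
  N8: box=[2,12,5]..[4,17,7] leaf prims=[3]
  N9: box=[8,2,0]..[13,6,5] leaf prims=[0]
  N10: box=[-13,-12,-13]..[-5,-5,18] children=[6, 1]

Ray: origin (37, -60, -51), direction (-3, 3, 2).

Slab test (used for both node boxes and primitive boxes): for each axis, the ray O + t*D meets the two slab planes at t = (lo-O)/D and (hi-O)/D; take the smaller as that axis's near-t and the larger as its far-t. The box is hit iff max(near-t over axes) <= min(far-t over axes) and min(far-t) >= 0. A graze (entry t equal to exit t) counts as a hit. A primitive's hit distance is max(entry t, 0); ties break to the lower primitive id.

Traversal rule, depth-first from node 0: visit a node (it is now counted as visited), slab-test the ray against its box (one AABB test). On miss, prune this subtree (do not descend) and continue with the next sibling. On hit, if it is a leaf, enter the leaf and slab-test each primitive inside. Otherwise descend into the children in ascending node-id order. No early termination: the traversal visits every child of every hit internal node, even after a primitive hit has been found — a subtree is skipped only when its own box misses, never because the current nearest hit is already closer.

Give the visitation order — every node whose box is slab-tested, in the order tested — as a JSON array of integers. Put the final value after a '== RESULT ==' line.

Walk:
N0 x:[23/3,56/3] y:[16,77/3] z:[18,69/2] -> hit [18,56/3], descend [3, 5]
  N3 x:[23/3,35/3] y:[62/3,77/3] z:[21,29] -> miss, prune
  N5 x:[14,56/3] y:[16,55/3] z:[18,69/2] -> hit [18,55/3], descend [2, 10]
    N2 x:[17,56/3] y:[53/3,55/3] z:[18,19] -> hit [18,55/3] leaf, test {P2@t=18}
    N10 x:[14,50/3] y:[16,55/3] z:[19,69/2] -> miss, prune

Summary -> nodes [0, 3, 5, 2, 10]; box-tests=5; leaf-entries=1; first=P2

== RESULT ==
[0, 3, 5, 2, 10]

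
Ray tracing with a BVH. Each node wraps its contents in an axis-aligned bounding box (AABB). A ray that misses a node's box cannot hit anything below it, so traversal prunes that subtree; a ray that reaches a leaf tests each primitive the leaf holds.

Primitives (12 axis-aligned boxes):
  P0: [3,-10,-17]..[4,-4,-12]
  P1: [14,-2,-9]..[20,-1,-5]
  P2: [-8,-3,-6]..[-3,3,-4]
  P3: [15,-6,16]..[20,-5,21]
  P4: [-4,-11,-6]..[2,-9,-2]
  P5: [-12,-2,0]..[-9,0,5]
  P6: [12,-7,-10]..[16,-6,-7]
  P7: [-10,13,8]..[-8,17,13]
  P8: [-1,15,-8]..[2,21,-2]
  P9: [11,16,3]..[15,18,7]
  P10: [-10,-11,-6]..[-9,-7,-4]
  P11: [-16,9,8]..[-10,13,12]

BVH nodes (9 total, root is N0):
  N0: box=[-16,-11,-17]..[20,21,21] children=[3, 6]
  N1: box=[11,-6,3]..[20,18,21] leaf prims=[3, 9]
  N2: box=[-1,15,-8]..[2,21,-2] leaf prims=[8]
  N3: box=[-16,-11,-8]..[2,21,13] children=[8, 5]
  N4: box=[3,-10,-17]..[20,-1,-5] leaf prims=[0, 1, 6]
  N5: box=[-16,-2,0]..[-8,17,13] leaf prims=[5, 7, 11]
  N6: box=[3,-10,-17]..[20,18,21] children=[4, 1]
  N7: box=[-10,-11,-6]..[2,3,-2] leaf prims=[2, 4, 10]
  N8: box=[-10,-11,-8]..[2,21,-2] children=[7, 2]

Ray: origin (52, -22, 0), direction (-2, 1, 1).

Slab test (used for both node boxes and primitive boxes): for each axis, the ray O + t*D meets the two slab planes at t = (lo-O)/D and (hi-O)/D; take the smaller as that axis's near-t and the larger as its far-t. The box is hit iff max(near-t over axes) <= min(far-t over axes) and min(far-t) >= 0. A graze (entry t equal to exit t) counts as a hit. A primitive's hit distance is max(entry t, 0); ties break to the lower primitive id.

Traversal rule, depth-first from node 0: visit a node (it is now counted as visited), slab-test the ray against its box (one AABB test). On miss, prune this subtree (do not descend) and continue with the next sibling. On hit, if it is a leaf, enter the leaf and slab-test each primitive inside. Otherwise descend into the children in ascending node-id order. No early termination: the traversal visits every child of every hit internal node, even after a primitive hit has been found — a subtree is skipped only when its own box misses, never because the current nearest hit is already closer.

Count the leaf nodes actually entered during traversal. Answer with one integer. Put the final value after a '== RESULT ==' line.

Walk:
N0 x:[16,34] y:[11,43] z:[-17,21] -> hit [16,21], descend [3, 6]
  N3 x:[25,34] y:[11,43] z:[-8,13] -> miss, prune
  N6 x:[16,49/2] y:[12,40] z:[-17,21] -> hit [16,21], descend [1, 4]
    N1 x:[16,41/2] y:[16,40] z:[3,21] -> hit [16,41/2] leaf, test {P3@t=16, P9(miss)}
    N4 x:[16,49/2] y:[12,21] z:[-17,-5] -> miss, prune

order=[0, 3, 6, 1, 4]  |boxes|=5  |leaves|=1  hit=P3

== RESULT ==
1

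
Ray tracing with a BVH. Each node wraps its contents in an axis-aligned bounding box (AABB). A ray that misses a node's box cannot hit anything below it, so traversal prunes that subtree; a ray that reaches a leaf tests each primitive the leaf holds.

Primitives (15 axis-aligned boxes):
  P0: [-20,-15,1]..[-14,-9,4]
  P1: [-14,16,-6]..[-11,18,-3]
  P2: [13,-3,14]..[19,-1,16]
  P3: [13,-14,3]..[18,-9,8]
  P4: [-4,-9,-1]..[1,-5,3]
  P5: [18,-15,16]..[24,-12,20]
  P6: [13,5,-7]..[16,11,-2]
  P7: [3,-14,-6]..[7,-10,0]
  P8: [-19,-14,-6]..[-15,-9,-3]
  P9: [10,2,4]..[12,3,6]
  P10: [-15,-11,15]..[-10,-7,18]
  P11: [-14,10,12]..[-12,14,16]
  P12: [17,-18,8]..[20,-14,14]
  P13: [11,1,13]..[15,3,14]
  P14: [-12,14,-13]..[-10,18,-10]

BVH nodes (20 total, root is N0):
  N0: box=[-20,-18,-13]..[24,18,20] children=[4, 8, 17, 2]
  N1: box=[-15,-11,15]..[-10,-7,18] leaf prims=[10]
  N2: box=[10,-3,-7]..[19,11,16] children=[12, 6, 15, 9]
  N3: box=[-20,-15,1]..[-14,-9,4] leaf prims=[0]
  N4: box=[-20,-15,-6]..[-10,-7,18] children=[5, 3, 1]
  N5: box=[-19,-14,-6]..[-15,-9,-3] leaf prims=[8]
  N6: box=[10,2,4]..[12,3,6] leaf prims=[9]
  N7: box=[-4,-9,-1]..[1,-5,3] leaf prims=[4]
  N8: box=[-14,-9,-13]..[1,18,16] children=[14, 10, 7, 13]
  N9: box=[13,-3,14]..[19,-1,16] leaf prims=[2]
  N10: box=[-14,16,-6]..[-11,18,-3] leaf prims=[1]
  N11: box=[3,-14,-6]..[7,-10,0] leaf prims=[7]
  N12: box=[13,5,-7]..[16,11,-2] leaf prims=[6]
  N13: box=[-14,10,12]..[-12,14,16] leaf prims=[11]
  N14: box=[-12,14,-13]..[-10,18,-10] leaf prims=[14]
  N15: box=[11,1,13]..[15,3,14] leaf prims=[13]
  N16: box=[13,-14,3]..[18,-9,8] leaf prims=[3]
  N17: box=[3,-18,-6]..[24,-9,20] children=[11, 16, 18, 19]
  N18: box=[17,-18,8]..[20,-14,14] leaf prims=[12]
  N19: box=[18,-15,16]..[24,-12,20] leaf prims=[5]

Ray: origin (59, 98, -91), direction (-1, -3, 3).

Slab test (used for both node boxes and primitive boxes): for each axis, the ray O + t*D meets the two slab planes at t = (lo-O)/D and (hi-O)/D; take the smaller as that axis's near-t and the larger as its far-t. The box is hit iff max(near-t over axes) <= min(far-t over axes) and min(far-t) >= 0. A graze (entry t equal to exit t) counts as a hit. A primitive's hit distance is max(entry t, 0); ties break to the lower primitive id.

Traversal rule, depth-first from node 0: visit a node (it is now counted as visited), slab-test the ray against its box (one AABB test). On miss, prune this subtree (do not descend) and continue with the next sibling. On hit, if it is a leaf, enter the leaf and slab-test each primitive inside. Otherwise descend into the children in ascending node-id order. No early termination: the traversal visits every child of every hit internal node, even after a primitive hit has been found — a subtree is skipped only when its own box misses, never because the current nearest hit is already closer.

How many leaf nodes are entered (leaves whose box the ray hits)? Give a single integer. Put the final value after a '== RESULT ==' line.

Traverse from the root:
N0 x:[35,79] y:[80/3,116/3] z:[26,37] -> hit [35,37], descend [2, 4, 8, 17]
  N2 x:[40,49] y:[29,101/3] z:[28,107/3] -> miss, prune
  N4 x:[69,79] y:[35,113/3] z:[85/3,109/3] -> miss, prune
  N8 x:[58,73] y:[80/3,107/3] z:[26,107/3] -> miss, prune
  N17 x:[35,56] y:[107/3,116/3] z:[85/3,37] -> hit [107/3,37], descend [11, 16, 18, 19]
    N11 x:[52,56] y:[36,112/3] z:[85/3,91/3] -> miss, prune
    N16 x:[41,46] y:[107/3,112/3] z:[94/3,33] -> miss, prune
    N18 x:[39,42] y:[112/3,116/3] z:[33,35] -> miss, prune
    N19 x:[35,41] y:[110/3,113/3] z:[107/3,37] -> hit [110/3,37] leaf, test {P5@t=110/3}

Visited [0, 2, 4, 8, 17, 11, 16, 18, 19]. Tests: 9 box, 1 leaf. Nearest: P5.

== RESULT ==
1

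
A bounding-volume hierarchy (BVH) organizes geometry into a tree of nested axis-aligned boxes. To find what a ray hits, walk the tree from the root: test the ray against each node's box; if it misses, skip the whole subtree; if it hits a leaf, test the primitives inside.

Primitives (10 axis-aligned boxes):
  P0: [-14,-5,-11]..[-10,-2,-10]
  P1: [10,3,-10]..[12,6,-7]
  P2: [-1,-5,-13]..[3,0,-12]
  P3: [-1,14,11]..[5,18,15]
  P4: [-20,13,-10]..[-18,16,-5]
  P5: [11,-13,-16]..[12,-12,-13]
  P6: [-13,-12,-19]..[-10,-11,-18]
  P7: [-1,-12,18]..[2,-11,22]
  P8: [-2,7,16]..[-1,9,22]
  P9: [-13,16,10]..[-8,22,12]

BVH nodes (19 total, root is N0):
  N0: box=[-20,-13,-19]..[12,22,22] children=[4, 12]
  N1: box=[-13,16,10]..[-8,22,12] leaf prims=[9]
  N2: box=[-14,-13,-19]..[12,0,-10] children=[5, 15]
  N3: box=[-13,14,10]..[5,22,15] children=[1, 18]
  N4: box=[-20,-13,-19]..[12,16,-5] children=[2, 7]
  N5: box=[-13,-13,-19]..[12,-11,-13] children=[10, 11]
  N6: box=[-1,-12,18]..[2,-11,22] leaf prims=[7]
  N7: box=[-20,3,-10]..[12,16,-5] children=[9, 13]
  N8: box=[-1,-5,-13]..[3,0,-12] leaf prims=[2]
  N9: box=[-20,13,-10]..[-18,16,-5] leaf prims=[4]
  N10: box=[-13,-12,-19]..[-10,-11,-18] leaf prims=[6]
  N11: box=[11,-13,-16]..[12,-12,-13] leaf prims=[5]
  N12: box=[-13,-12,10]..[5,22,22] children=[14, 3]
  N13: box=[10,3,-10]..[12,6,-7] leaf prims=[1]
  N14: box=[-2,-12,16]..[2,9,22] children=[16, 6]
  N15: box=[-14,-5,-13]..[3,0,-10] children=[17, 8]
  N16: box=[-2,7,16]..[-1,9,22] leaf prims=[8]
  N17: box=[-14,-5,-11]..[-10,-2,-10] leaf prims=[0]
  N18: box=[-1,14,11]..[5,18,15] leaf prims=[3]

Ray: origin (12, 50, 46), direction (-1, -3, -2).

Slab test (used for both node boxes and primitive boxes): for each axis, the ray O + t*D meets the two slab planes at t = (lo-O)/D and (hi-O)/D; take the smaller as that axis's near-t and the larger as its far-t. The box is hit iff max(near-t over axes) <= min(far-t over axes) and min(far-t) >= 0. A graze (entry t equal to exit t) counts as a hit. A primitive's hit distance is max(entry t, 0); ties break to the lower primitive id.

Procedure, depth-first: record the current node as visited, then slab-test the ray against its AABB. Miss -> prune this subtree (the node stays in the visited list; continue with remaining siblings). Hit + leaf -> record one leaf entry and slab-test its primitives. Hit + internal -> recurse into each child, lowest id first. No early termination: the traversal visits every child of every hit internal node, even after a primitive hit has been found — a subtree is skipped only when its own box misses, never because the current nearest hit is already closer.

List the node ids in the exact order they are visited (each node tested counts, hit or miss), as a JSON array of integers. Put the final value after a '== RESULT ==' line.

Walk:
N0 x:[0,32] y:[28/3,21] z:[12,65/2] -> hit [12,21], descend [4, 12]
  N4 x:[0,32] y:[34/3,21] z:[51/2,65/2] -> miss, prune
  N12 x:[7,25] y:[28/3,62/3] z:[12,18] -> hit [12,18], descend [3, 14]
    N3 x:[7,25] y:[28/3,12] z:[31/2,18] -> miss, prune
    N14 x:[10,14] y:[41/3,62/3] z:[12,15] -> hit [41/3,14], descend [6, 16]
      N6 x:[10,13] y:[61/3,62/3] z:[12,14] -> miss, prune
      N16 x:[13,14] y:[41/3,43/3] z:[12,15] -> hit [41/3,14] leaf, test {P8@t=41/3}

Summary -> nodes [0, 4, 12, 3, 14, 6, 16]; box-tests=7; leaf-entries=1; first=P8

== RESULT ==
[0, 4, 12, 3, 14, 6, 16]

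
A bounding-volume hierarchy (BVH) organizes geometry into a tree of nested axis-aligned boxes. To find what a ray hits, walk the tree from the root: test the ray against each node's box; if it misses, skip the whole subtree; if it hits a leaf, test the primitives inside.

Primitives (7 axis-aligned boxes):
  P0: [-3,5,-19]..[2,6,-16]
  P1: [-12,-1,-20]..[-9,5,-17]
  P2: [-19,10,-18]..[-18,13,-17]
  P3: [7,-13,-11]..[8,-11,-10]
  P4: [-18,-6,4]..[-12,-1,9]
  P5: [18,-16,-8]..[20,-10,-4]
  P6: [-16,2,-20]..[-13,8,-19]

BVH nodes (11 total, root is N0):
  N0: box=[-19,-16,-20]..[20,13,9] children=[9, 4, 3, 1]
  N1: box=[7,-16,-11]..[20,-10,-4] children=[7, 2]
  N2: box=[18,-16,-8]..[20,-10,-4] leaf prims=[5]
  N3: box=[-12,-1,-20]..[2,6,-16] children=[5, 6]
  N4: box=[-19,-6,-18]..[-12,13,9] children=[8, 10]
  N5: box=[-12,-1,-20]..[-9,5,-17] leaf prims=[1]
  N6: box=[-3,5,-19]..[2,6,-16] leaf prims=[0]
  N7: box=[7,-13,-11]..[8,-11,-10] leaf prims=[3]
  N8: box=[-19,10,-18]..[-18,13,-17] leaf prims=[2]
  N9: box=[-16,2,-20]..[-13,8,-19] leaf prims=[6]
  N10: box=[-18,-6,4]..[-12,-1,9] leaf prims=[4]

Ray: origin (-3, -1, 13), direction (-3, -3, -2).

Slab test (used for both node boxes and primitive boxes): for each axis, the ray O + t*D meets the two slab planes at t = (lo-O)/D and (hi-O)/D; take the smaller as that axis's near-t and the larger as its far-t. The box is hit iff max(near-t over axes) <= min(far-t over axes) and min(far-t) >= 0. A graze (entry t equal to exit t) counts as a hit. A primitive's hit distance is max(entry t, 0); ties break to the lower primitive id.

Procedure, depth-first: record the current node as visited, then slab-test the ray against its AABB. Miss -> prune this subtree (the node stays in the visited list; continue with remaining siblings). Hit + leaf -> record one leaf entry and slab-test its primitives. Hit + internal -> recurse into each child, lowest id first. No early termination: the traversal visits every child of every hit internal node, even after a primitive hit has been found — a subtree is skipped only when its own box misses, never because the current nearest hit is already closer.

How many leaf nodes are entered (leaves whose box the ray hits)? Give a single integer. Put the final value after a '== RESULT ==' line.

Traverse from the root:
N0 x:[-23/3,16/3] y:[-14/3,5] z:[2,33/2] -> hit [2,5], descend [1, 3, 4, 9]
  N1 x:[-23/3,-10/3] y:[3,5] z:[17/2,12] -> miss, prune
  N3 x:[-5/3,3] y:[-7/3,0] z:[29/2,33/2] -> miss, prune
  N4 x:[3,16/3] y:[-14/3,5/3] z:[2,31/2] -> miss, prune
  N9 x:[10/3,13/3] y:[-3,-1] z:[16,33/2] -> miss, prune

5 AABB tests over nodes [0, 1, 3, 4, 9]; 0 leaves entered; closest miss.

== RESULT ==
0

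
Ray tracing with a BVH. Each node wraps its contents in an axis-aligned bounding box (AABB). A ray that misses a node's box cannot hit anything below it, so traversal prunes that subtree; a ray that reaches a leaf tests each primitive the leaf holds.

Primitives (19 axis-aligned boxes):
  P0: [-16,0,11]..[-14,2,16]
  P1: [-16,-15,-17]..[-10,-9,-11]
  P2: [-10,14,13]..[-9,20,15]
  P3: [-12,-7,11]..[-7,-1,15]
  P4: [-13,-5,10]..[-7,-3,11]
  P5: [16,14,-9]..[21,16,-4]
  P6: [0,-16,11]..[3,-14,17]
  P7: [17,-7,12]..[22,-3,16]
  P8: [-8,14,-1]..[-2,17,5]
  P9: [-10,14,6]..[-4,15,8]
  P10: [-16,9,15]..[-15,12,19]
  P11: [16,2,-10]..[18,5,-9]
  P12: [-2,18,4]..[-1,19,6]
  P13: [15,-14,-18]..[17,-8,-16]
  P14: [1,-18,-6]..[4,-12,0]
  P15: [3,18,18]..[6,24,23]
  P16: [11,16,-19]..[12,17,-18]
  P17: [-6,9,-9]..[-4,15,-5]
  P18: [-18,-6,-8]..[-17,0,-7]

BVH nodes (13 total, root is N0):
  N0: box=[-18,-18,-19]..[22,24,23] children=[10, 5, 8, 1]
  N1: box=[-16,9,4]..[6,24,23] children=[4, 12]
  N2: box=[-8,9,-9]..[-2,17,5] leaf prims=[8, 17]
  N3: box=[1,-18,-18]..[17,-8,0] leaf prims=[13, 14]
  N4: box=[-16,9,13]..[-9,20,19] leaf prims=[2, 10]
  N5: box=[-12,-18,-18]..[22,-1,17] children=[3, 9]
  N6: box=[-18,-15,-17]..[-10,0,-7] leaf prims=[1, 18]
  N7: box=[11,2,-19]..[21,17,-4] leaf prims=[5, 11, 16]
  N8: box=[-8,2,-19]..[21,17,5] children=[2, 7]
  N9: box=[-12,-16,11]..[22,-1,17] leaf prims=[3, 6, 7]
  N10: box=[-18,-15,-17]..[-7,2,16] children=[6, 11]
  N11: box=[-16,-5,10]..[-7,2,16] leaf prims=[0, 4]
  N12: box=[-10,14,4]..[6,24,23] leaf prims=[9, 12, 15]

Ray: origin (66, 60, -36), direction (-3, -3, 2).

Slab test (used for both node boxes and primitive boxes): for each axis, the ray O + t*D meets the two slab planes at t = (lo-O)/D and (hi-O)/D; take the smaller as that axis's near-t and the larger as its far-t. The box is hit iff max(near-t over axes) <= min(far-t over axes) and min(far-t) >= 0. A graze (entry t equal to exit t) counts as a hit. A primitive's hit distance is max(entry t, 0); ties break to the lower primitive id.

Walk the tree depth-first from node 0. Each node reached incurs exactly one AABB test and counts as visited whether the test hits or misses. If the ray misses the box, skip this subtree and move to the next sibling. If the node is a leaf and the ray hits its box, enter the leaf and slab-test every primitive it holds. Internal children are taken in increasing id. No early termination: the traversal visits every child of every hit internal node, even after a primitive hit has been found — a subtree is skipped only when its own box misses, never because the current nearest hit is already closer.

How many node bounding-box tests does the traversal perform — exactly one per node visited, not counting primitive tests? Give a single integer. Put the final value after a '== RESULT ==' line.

Traverse from the root:
N0 x:[44/3,28] y:[12,26] z:[17/2,59/2] -> hit [44/3,26], descend [1, 5, 8, 10]
  N1 x:[20,82/3] y:[12,17] z:[20,59/2] -> miss, prune
  N5 x:[44/3,26] y:[61/3,26] z:[9,53/2] -> hit [61/3,26], descend [3, 9]
    N3 x:[49/3,65/3] y:[68/3,26] z:[9,18] -> miss, prune
    N9 x:[44/3,26] y:[61/3,76/3] z:[47/2,53/2] -> hit [47/2,76/3] leaf, test {P3(miss), P6(miss), P7(miss)}
  N8 x:[15,74/3] y:[43/3,58/3] z:[17/2,41/2] -> hit [15,58/3], descend [2, 7]
    N2 x:[68/3,74/3] y:[43/3,17] z:[27/2,41/2] -> miss, prune
    N7 x:[15,55/3] y:[43/3,58/3] z:[17/2,16] -> hit [15,16] leaf, test {P5@t=15, P11(miss), P16(miss)}
  N10 x:[73/3,28] y:[58/3,25] z:[19/2,26] -> hit [73/3,25], descend [6, 11]
    N6 x:[76/3,28] y:[20,25] z:[19/2,29/2] -> miss, prune
    N11 x:[73/3,82/3] y:[58/3,65/3] z:[23,26] -> miss, prune

Summary -> nodes [0, 1, 5, 3, 9, 8, 2, 7, 10, 6, 11]; box-tests=11; leaf-entries=2; first=P5

== RESULT ==
11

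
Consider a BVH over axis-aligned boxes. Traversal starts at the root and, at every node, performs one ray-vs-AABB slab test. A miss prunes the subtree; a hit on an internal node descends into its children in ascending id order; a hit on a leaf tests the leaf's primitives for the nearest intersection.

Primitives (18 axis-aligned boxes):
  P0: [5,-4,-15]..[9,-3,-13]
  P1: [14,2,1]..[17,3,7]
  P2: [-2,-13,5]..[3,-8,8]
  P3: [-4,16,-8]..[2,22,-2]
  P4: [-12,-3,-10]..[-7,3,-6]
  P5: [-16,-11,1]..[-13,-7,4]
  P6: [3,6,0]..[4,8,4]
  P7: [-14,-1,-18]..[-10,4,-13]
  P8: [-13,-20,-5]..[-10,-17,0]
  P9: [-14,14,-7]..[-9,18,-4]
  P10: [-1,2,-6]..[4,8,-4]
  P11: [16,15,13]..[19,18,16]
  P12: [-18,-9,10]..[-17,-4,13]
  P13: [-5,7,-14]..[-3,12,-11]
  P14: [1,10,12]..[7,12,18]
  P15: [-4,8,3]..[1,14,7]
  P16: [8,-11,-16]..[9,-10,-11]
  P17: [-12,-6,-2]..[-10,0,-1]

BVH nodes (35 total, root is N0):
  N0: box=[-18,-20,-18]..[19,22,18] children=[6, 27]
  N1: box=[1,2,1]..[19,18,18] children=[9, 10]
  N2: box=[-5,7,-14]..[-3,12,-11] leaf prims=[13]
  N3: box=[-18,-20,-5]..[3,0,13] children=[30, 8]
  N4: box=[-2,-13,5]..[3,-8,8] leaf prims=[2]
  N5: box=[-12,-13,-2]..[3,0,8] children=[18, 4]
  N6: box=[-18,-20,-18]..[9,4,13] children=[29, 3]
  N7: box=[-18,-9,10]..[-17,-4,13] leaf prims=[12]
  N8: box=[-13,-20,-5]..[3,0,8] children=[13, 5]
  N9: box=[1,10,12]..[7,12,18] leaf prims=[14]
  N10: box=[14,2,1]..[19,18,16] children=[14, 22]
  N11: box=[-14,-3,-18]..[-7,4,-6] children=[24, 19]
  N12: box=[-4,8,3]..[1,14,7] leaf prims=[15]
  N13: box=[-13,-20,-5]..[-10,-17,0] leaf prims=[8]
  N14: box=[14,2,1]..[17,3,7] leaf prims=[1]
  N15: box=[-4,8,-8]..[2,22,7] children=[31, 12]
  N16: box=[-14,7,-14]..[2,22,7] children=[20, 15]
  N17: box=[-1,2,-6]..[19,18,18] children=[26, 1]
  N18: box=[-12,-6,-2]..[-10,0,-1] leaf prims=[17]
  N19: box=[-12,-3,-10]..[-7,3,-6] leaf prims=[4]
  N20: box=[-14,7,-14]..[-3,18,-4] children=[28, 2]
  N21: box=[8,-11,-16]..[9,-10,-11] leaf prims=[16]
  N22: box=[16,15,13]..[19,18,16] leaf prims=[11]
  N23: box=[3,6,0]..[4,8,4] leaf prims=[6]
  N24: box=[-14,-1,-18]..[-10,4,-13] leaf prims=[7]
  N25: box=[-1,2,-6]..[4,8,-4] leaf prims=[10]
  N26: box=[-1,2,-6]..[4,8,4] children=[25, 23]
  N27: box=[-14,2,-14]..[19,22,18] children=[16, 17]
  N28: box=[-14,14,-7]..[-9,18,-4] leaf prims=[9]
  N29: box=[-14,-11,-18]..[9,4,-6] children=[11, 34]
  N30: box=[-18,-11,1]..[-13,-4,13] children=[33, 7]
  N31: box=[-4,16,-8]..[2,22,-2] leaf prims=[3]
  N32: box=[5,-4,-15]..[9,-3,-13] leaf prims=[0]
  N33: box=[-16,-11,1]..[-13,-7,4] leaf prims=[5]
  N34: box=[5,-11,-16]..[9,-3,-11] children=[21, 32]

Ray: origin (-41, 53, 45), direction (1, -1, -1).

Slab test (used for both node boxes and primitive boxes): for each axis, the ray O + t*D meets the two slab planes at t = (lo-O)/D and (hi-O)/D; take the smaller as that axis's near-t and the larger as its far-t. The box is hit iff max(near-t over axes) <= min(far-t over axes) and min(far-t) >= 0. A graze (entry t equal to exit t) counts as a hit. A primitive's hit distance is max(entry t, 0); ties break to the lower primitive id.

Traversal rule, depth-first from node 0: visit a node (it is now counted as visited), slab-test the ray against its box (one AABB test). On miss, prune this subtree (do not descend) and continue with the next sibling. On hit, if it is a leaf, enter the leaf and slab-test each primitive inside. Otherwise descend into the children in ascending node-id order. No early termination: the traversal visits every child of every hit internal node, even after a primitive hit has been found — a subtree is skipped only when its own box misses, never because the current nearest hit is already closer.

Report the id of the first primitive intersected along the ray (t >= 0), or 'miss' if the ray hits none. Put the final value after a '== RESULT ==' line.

Traverse from the root:
N0 x:[23,60] y:[31,73] z:[27,63] -> hit [31,60], descend [6, 27]
  N6 x:[23,50] y:[49,73] z:[32,63] -> hit [49,50], descend [3, 29]
    N3 x:[23,44] y:[53,73] z:[32,50] -> miss, prune
    N29 x:[27,50] y:[49,64] z:[51,63] -> miss, prune
  N27 x:[27,60] y:[31,51] z:[27,59] -> hit [31,51], descend [16, 17]
    N16 x:[27,43] y:[31,46] z:[38,59] -> hit [38,43], descend [15, 20]
      N15 x:[37,43] y:[31,45] z:[38,53] -> hit [38,43], descend [12, 31]
        N12 x:[37,42] y:[39,45] z:[38,42] -> hit [39,42] leaf, test {P15@t=39}
        N31 x:[37,43] y:[31,37] z:[47,53] -> miss, prune
      N20 x:[27,38] y:[35,46] z:[49,59] -> miss, prune
    N17 x:[40,60] y:[35,51] z:[27,51] -> hit [40,51], descend [1, 26]
      N1 x:[42,60] y:[35,51] z:[27,44] -> hit [42,44], descend [9, 10]
        N9 x:[42,48] y:[41,43] z:[27,33] -> miss, prune
        N10 x:[55,60] y:[35,51] z:[29,44] -> miss, prune
      N26 x:[40,45] y:[45,51] z:[41,51] -> hit [45,45], descend [23, 25]
        N23 x:[44,45] y:[45,47] z:[41,45] -> hit [45,45] leaf, test {P6@t=45}
        N25 x:[40,45] y:[45,51] z:[49,51] -> miss, prune

order=[0, 6, 3, 29, 27, 16, 15, 12, 31, 20, 17, 1, 9, 10, 26, 23, 25]  |boxes|=17  |leaves|=2  hit=P15

== RESULT ==
15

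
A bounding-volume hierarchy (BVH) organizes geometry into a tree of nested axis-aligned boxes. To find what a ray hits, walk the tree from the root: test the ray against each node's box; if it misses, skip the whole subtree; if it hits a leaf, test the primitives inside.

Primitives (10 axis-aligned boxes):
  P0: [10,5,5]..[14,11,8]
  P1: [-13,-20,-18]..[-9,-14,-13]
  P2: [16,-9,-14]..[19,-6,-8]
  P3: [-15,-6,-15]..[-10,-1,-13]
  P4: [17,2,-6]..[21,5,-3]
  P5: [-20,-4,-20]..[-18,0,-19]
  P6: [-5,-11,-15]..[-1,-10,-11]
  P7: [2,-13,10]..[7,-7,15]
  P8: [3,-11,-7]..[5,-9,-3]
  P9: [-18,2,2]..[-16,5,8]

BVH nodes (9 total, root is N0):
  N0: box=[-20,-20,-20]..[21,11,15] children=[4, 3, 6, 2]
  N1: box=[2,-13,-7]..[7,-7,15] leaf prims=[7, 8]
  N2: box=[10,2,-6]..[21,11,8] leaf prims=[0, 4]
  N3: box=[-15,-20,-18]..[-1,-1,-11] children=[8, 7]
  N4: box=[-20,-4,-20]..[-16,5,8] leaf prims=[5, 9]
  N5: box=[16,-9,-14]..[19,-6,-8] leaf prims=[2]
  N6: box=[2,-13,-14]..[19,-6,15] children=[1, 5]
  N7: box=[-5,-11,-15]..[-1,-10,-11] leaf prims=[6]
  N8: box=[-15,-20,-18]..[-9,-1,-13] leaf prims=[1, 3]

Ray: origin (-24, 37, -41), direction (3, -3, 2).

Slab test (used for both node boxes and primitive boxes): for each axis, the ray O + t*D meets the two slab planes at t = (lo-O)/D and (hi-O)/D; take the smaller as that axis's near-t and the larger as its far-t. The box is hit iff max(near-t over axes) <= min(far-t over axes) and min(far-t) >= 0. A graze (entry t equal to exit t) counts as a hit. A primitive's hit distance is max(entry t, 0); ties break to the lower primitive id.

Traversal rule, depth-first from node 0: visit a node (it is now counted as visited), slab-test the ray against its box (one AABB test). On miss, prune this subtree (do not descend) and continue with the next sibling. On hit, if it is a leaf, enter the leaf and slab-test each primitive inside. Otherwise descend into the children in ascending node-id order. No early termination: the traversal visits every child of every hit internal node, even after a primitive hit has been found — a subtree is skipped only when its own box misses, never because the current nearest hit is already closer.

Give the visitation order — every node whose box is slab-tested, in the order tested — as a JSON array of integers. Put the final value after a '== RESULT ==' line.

Traverse from the root:
N0 x:[4/3,15] y:[26/3,19] z:[21/2,28] -> hit [21/2,15], descend [2, 3, 4, 6]
  N2 x:[34/3,15] y:[26/3,35/3] z:[35/2,49/2] -> miss, prune
  N3 x:[3,23/3] y:[38/3,19] z:[23/2,15] -> miss, prune
  N4 x:[4/3,8/3] y:[32/3,41/3] z:[21/2,49/2] -> miss, prune
  N6 x:[26/3,43/3] y:[43/3,50/3] z:[27/2,28] -> hit [43/3,43/3], descend [1, 5]
    N1 x:[26/3,31/3] y:[44/3,50/3] z:[17,28] -> miss, prune
    N5 x:[40/3,43/3] y:[43/3,46/3] z:[27/2,33/2] -> hit [43/3,43/3] leaf, test {P2@t=43/3}

order=[0, 2, 3, 4, 6, 1, 5]  |boxes|=7  |leaves|=1  hit=P2

== RESULT ==
[0, 2, 3, 4, 6, 1, 5]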